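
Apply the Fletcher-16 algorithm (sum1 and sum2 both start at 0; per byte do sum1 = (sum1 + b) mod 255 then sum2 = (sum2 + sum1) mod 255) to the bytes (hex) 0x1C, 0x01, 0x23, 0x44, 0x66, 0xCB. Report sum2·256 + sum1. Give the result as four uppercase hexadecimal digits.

9FB6

Running sums (mod 255):
  after byte 0 (0x1C): sum1=28, sum2=28
  after byte 1 (0x01): sum1=29, sum2=57
  after byte 2 (0x23): sum1=64, sum2=121
  after byte 3 (0x44): sum1=132, sum2=253
  after byte 4 (0x66): sum1=234, sum2=232
  after byte 5 (0xCB): sum1=182, sum2=159
Checksum = sum2·256 + sum1 = 159·256 + 182 = 40886 = 0x9FB6.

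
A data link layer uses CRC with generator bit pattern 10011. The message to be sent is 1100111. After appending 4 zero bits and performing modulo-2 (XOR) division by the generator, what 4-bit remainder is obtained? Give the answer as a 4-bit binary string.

0100

Append 4 zeros: 11001110000. Divide by 10011 (XOR where the leading bit is 1):
  pos 0: 11001 XOR 10011 = 01010
  pos 1: 10101 XOR 10011 = 00110
  pos 3: 11010 XOR 10011 = 01001
  pos 4: 10010 XOR 10011 = 00001
Remainder (last 4 bits) = 0100. This is the CRC / FCS.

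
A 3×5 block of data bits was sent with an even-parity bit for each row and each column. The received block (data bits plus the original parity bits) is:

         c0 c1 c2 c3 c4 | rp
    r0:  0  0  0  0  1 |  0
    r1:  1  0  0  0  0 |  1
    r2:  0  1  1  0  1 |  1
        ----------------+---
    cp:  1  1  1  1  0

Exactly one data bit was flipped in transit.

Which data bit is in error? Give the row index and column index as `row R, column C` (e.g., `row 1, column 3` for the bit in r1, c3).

Recompute each row's even parity and compare to rp:
  r0: data parity 1, sent rp 0 → mismatch
  r1: data parity 1, sent rp 1 → ok
  r2: data parity 1, sent rp 1 → ok
Recompute each column's even parity and compare to cp:
  c0: data parity 1, sent cp 1 → ok
  c1: data parity 1, sent cp 1 → ok
  c2: data parity 1, sent cp 1 → ok
  c3: data parity 0, sent cp 1 → mismatch
  c4: data parity 0, sent cp 0 → ok
Exactly one row (r0) and one column (c3) fail → the flipped bit is at their intersection.

row 0, column 3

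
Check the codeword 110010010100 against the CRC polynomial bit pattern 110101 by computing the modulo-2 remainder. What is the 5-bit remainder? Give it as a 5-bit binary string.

10110

Modulo-2 division of 110010010100 by 110101:
  pos 0: 110010 XOR 110101 = 000111
  pos 3: 111010 XOR 110101 = 001111
  pos 5: 111110 XOR 110101 = 001011
Remainder = 10110 (nonzero — an error is detected).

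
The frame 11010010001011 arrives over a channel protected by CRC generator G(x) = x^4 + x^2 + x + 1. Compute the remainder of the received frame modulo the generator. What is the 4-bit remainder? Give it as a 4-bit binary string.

0111

Modulo-2 division of 11010010001011 by 10111:
  pos 0: 11010 XOR 10111 = 01101
  pos 1: 11010 XOR 10111 = 01101
  pos 2: 11011 XOR 10111 = 01100
  pos 3: 11000 XOR 10111 = 01111
  pos 4: 11110 XOR 10111 = 01001
  pos 5: 10010 XOR 10111 = 00101
  pos 7: 10110 XOR 10111 = 00001
Remainder = 0111 (nonzero — an error is detected).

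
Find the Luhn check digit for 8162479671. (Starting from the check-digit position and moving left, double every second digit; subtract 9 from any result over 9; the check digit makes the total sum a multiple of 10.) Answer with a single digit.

0

Partial digits right→left: 1 7 6 9 7 4 2 6 1 8
Double every second digit counting from the check-digit position (so the 1st, 3rd, 5th, ... of the partial from the right).
  doubled (with −9 where >9): 2 3 5 4 2 → sum 16
  kept as-is: 7 9 4 6 8 → sum 34
Total = 16 + 34 = 50.
Check digit = (10 − (50 mod 10)) mod 10 = 0.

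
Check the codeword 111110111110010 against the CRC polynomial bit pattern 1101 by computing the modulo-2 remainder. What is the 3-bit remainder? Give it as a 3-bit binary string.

Modulo-2 division of 111110111110010 by 1101:
  pos 0: 1111 XOR 1101 = 0010
  pos 2: 1010 XOR 1101 = 0111
  pos 3: 1111 XOR 1101 = 0010
  pos 5: 1011 XOR 1101 = 0110
  pos 6: 1101 XOR 1101 = 0000
  pos 10: 1001 XOR 1101 = 0100
  pos 11: 1000 XOR 1101 = 0101
Remainder = 101 (nonzero — an error is detected).

101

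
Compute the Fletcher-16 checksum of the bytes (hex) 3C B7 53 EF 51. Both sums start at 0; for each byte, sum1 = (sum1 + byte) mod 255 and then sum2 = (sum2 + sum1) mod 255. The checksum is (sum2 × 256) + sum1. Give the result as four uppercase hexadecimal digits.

Running sums (mod 255):
  after byte 0 (3C): sum1=60, sum2=60
  after byte 1 (B7): sum1=243, sum2=48
  after byte 2 (53): sum1=71, sum2=119
  after byte 3 (EF): sum1=55, sum2=174
  after byte 4 (51): sum1=136, sum2=55
Checksum = sum2·256 + sum1 = 55·256 + 136 = 14216 = 0x3788.

3788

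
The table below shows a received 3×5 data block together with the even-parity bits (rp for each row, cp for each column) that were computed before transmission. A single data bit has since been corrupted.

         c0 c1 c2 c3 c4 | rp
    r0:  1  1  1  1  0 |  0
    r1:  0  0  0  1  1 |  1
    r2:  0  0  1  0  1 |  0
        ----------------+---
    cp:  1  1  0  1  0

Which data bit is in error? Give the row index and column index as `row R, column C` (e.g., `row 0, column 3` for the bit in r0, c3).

Recompute each row's even parity and compare to rp:
  r0: data parity 0, sent rp 0 → ok
  r1: data parity 0, sent rp 1 → mismatch
  r2: data parity 0, sent rp 0 → ok
Recompute each column's even parity and compare to cp:
  c0: data parity 1, sent cp 1 → ok
  c1: data parity 1, sent cp 1 → ok
  c2: data parity 0, sent cp 0 → ok
  c3: data parity 0, sent cp 1 → mismatch
  c4: data parity 0, sent cp 0 → ok
Exactly one row (r1) and one column (c3) fail → the flipped bit is at their intersection.

row 1, column 3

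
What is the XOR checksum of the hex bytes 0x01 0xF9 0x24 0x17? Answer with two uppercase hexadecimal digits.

XOR the bytes together:
  start with 0x01
  0x01 ⊕ 0xF9 = 0xF8
  0xF8 ⊕ 0x24 = 0xDC
  0xDC ⊕ 0x17 = 0xCB

CB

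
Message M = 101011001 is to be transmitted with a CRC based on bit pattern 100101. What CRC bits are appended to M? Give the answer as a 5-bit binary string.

Append 5 zeros: 10101100100000. Divide by 100101 (XOR where the leading bit is 1):
  pos 0: 101011 XOR 100101 = 001110
  pos 2: 111000 XOR 100101 = 011101
  pos 3: 111011 XOR 100101 = 011110
  pos 4: 111100 XOR 100101 = 011001
  pos 5: 110010 XOR 100101 = 010111
  pos 6: 101110 XOR 100101 = 001011
  pos 8: 101100 XOR 100101 = 001001
Remainder (last 5 bits) = 01001. This is the CRC / FCS.

01001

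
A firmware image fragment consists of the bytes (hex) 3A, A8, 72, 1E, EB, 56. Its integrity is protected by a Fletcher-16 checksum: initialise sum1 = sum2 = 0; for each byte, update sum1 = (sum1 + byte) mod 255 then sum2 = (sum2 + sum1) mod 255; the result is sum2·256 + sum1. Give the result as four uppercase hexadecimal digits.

Running sums (mod 255):
  after byte 0 (3A): sum1=58, sum2=58
  after byte 1 (A8): sum1=226, sum2=29
  after byte 2 (72): sum1=85, sum2=114
  after byte 3 (1E): sum1=115, sum2=229
  after byte 4 (EB): sum1=95, sum2=69
  after byte 5 (56): sum1=181, sum2=250
Checksum = sum2·256 + sum1 = 250·256 + 181 = 64181 = 0xFAB5.

FAB5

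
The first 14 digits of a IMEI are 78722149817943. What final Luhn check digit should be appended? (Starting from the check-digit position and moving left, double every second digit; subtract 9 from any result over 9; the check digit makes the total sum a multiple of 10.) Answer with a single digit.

2

Partial digits right→left: 3 4 9 7 1 8 9 4 1 2 2 7 8 7
Double every second digit counting from the check-digit position (so the 1st, 3rd, 5th, ... of the partial from the right).
  doubled (with −9 where >9): 6 9 2 9 2 4 7 → sum 39
  kept as-is: 4 7 8 4 2 7 7 → sum 39
Total = 39 + 39 = 78.
Check digit = (10 − (78 mod 10)) mod 10 = 2.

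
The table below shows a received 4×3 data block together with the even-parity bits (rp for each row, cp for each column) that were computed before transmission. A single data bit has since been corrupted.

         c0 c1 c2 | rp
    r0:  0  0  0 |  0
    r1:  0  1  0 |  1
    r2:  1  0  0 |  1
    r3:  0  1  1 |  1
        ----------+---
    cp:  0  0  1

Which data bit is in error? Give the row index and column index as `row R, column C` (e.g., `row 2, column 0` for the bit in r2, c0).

Recompute each row's even parity and compare to rp:
  r0: data parity 0, sent rp 0 → ok
  r1: data parity 1, sent rp 1 → ok
  r2: data parity 1, sent rp 1 → ok
  r3: data parity 0, sent rp 1 → mismatch
Recompute each column's even parity and compare to cp:
  c0: data parity 1, sent cp 0 → mismatch
  c1: data parity 0, sent cp 0 → ok
  c2: data parity 1, sent cp 1 → ok
Exactly one row (r3) and one column (c0) fail → the flipped bit is at their intersection.

row 3, column 0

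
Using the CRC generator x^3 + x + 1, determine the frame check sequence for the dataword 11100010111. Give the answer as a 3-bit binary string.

111

Append 3 zeros: 11100010111000. Divide by 1011 (XOR where the leading bit is 1):
  pos 0: 1110 XOR 1011 = 0101
  pos 1: 1010 XOR 1011 = 0001
  pos 4: 1010 XOR 1011 = 0001
  pos 7: 1111 XOR 1011 = 0100
  pos 8: 1000 XOR 1011 = 0011
  pos 10: 1100 XOR 1011 = 0111
Remainder (last 3 bits) = 111. This is the CRC / FCS.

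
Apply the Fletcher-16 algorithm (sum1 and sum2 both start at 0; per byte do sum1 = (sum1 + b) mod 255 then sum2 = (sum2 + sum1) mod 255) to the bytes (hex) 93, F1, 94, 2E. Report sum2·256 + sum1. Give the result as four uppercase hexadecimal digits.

7B48

Running sums (mod 255):
  after byte 0 (93): sum1=147, sum2=147
  after byte 1 (F1): sum1=133, sum2=25
  after byte 2 (94): sum1=26, sum2=51
  after byte 3 (2E): sum1=72, sum2=123
Checksum = sum2·256 + sum1 = 123·256 + 72 = 31560 = 0x7B48.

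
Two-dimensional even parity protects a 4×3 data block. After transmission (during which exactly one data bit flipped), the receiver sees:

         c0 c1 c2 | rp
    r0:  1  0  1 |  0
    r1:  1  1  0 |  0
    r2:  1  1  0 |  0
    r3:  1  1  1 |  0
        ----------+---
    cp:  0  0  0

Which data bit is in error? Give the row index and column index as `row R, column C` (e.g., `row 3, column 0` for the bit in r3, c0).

Recompute each row's even parity and compare to rp:
  r0: data parity 0, sent rp 0 → ok
  r1: data parity 0, sent rp 0 → ok
  r2: data parity 0, sent rp 0 → ok
  r3: data parity 1, sent rp 0 → mismatch
Recompute each column's even parity and compare to cp:
  c0: data parity 0, sent cp 0 → ok
  c1: data parity 1, sent cp 0 → mismatch
  c2: data parity 0, sent cp 0 → ok
Exactly one row (r3) and one column (c1) fail → the flipped bit is at their intersection.

row 3, column 1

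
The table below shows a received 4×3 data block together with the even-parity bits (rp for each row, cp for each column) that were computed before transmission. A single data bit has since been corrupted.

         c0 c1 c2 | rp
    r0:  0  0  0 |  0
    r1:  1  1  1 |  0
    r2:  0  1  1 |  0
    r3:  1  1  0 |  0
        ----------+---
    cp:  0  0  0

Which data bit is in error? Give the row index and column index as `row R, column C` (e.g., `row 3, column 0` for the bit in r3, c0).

row 1, column 1

Recompute each row's even parity and compare to rp:
  r0: data parity 0, sent rp 0 → ok
  r1: data parity 1, sent rp 0 → mismatch
  r2: data parity 0, sent rp 0 → ok
  r3: data parity 0, sent rp 0 → ok
Recompute each column's even parity and compare to cp:
  c0: data parity 0, sent cp 0 → ok
  c1: data parity 1, sent cp 0 → mismatch
  c2: data parity 0, sent cp 0 → ok
Exactly one row (r1) and one column (c1) fail → the flipped bit is at their intersection.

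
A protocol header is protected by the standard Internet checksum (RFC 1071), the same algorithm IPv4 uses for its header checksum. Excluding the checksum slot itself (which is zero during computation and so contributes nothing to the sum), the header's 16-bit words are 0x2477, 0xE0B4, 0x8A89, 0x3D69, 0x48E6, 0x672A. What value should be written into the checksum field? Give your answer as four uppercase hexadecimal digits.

82D0

One's-complement addition (fold any carry out of bit 15 back into bit 0):
  0x2477 + 0xE0B4 = 0x1052B → wrap carry → 0x052C
  0x052C + 0x8A89 = 0x08FB5
  0x8FB5 + 0x3D69 = 0x0CD1E
  0xCD1E + 0x48E6 = 0x11604 → wrap carry → 0x1605
  0x1605 + 0x672A = 0x07D2F
One's-complement sum = 0x7D2F.
Checksum = ~0x7D2F & 0xFFFF = 0x82D0.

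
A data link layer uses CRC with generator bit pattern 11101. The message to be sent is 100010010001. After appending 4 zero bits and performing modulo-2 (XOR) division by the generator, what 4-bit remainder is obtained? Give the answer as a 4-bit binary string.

0000

Append 4 zeros: 1000100100010000. Divide by 11101 (XOR where the leading bit is 1):
  pos 0: 10001 XOR 11101 = 01100
  pos 1: 11000 XOR 11101 = 00101
  pos 3: 10101 XOR 11101 = 01000
  pos 4: 10000 XOR 11101 = 01101
  pos 5: 11010 XOR 11101 = 00111
  pos 7: 11101 XOR 11101 = 00000
Remainder (last 4 bits) = 0000. This is the CRC / FCS.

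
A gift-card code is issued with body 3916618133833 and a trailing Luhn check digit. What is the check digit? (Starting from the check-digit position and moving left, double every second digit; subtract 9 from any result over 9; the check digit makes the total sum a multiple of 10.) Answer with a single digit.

Partial digits right→left: 3 3 8 3 3 1 8 1 6 6 1 9 3
Double every second digit counting from the check-digit position (so the 1st, 3rd, 5th, ... of the partial from the right).
  doubled (with −9 where >9): 6 7 6 7 3 2 6 → sum 37
  kept as-is: 3 3 1 1 6 9 → sum 23
Total = 37 + 23 = 60.
Check digit = (10 − (60 mod 10)) mod 10 = 0.

0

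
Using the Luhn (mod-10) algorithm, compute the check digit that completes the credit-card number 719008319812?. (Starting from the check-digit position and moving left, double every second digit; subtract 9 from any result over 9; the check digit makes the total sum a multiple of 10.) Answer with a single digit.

9

Partial digits right→left: 2 1 8 9 1 3 8 0 0 9 1 7
Double every second digit counting from the check-digit position (so the 1st, 3rd, 5th, ... of the partial from the right).
  doubled (with −9 where >9): 4 7 2 7 0 2 → sum 22
  kept as-is: 1 9 3 0 9 7 → sum 29
Total = 22 + 29 = 51.
Check digit = (10 − (51 mod 10)) mod 10 = 9.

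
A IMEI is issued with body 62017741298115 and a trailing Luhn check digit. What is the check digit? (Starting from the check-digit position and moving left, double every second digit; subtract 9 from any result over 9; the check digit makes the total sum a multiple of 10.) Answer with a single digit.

Partial digits right→left: 5 1 1 8 9 2 1 4 7 7 1 0 2 6
Double every second digit counting from the check-digit position (so the 1st, 3rd, 5th, ... of the partial from the right).
  doubled (with −9 where >9): 1 2 9 2 5 2 4 → sum 25
  kept as-is: 1 8 2 4 7 0 6 → sum 28
Total = 25 + 28 = 53.
Check digit = (10 − (53 mod 10)) mod 10 = 7.

7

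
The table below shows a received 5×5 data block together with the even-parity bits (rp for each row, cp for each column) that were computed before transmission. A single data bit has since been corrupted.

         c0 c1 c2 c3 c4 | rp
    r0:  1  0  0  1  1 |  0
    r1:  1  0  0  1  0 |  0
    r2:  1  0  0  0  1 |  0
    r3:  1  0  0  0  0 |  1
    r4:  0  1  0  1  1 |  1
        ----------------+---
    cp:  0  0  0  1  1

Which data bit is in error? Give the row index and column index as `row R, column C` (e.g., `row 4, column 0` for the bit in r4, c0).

row 0, column 1

Recompute each row's even parity and compare to rp:
  r0: data parity 1, sent rp 0 → mismatch
  r1: data parity 0, sent rp 0 → ok
  r2: data parity 0, sent rp 0 → ok
  r3: data parity 1, sent rp 1 → ok
  r4: data parity 1, sent rp 1 → ok
Recompute each column's even parity and compare to cp:
  c0: data parity 0, sent cp 0 → ok
  c1: data parity 1, sent cp 0 → mismatch
  c2: data parity 0, sent cp 0 → ok
  c3: data parity 1, sent cp 1 → ok
  c4: data parity 1, sent cp 1 → ok
Exactly one row (r0) and one column (c1) fail → the flipped bit is at their intersection.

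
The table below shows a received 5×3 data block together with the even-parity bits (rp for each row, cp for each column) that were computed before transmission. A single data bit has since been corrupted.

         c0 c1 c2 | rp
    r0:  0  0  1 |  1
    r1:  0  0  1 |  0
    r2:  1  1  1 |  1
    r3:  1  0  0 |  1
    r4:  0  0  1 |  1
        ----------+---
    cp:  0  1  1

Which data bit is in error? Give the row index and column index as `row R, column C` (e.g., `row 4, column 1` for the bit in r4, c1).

Recompute each row's even parity and compare to rp:
  r0: data parity 1, sent rp 1 → ok
  r1: data parity 1, sent rp 0 → mismatch
  r2: data parity 1, sent rp 1 → ok
  r3: data parity 1, sent rp 1 → ok
  r4: data parity 1, sent rp 1 → ok
Recompute each column's even parity and compare to cp:
  c0: data parity 0, sent cp 0 → ok
  c1: data parity 1, sent cp 1 → ok
  c2: data parity 0, sent cp 1 → mismatch
Exactly one row (r1) and one column (c2) fail → the flipped bit is at their intersection.

row 1, column 2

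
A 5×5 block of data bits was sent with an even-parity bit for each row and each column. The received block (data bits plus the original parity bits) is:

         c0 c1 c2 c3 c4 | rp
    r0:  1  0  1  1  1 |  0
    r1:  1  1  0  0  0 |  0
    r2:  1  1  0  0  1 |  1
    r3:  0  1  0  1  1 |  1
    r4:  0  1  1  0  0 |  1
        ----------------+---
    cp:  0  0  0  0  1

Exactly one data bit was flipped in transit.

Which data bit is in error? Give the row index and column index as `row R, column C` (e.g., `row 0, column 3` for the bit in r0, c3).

Recompute each row's even parity and compare to rp:
  r0: data parity 0, sent rp 0 → ok
  r1: data parity 0, sent rp 0 → ok
  r2: data parity 1, sent rp 1 → ok
  r3: data parity 1, sent rp 1 → ok
  r4: data parity 0, sent rp 1 → mismatch
Recompute each column's even parity and compare to cp:
  c0: data parity 1, sent cp 0 → mismatch
  c1: data parity 0, sent cp 0 → ok
  c2: data parity 0, sent cp 0 → ok
  c3: data parity 0, sent cp 0 → ok
  c4: data parity 1, sent cp 1 → ok
Exactly one row (r4) and one column (c0) fail → the flipped bit is at their intersection.

row 4, column 0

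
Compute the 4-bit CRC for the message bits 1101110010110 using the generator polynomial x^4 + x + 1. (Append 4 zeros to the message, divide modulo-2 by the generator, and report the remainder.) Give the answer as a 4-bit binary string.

Append 4 zeros: 11011100101100000. Divide by 10011 (XOR where the leading bit is 1):
  pos 0: 11011 XOR 10011 = 01000
  pos 1: 10001 XOR 10011 = 00010
  pos 4: 10001 XOR 10011 = 00010
  pos 7: 10011 XOR 10011 = 00000
Remainder (last 4 bits) = 0000. This is the CRC / FCS.

0000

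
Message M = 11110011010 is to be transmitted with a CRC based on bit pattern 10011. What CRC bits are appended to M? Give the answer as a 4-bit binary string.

1101

Append 4 zeros: 111100110100000. Divide by 10011 (XOR where the leading bit is 1):
  pos 0: 11110 XOR 10011 = 01101
  pos 1: 11010 XOR 10011 = 01001
  pos 2: 10011 XOR 10011 = 00000
  pos 7: 10100 XOR 10011 = 00111
  pos 9: 11100 XOR 10011 = 01111
  pos 10: 11110 XOR 10011 = 01101
Remainder (last 4 bits) = 1101. This is the CRC / FCS.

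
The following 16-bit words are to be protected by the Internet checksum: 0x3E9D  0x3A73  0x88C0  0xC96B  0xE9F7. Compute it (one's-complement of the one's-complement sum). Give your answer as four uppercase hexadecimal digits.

One's-complement addition (fold any carry out of bit 15 back into bit 0):
  0x3E9D + 0x3A73 = 0x07910
  0x7910 + 0x88C0 = 0x101D0 → wrap carry → 0x01D1
  0x01D1 + 0xC96B = 0x0CB3C
  0xCB3C + 0xE9F7 = 0x1B533 → wrap carry → 0xB534
One's-complement sum = 0xB534.
Checksum = ~0xB534 & 0xFFFF = 0x4ACB.

4ACB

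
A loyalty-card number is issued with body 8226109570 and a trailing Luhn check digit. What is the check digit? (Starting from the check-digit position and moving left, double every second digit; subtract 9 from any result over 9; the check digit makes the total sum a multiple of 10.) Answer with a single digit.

5

Partial digits right→left: 0 7 5 9 0 1 6 2 2 8
Double every second digit counting from the check-digit position (so the 1st, 3rd, 5th, ... of the partial from the right).
  doubled (with −9 where >9): 0 1 0 3 4 → sum 8
  kept as-is: 7 9 1 2 8 → sum 27
Total = 8 + 27 = 35.
Check digit = (10 − (35 mod 10)) mod 10 = 5.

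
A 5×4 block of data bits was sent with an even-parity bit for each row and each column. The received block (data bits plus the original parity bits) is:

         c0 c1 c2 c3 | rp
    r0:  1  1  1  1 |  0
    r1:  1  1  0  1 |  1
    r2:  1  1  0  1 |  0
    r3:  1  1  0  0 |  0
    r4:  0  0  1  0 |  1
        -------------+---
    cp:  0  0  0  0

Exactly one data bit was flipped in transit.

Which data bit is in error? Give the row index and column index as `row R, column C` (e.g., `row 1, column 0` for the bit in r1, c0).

Recompute each row's even parity and compare to rp:
  r0: data parity 0, sent rp 0 → ok
  r1: data parity 1, sent rp 1 → ok
  r2: data parity 1, sent rp 0 → mismatch
  r3: data parity 0, sent rp 0 → ok
  r4: data parity 1, sent rp 1 → ok
Recompute each column's even parity and compare to cp:
  c0: data parity 0, sent cp 0 → ok
  c1: data parity 0, sent cp 0 → ok
  c2: data parity 0, sent cp 0 → ok
  c3: data parity 1, sent cp 0 → mismatch
Exactly one row (r2) and one column (c3) fail → the flipped bit is at their intersection.

row 2, column 3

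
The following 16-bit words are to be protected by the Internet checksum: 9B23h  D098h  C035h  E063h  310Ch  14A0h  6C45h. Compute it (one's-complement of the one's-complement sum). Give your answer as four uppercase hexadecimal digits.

41B8

One's-complement addition (fold any carry out of bit 15 back into bit 0):
  0x9B23 + 0xD098 = 0x16BBB → wrap carry → 0x6BBC
  0x6BBC + 0xC035 = 0x12BF1 → wrap carry → 0x2BF2
  0x2BF2 + 0xE063 = 0x10C55 → wrap carry → 0x0C56
  0x0C56 + 0x310C = 0x03D62
  0x3D62 + 0x14A0 = 0x05202
  0x5202 + 0x6C45 = 0x0BE47
One's-complement sum = 0xBE47.
Checksum = ~0xBE47 & 0xFFFF = 0x41B8.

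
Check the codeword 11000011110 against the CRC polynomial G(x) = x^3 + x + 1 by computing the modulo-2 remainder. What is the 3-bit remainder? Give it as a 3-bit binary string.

100

Modulo-2 division of 11000011110 by 1011:
  pos 0: 1100 XOR 1011 = 0111
  pos 1: 1110 XOR 1011 = 0101
  pos 2: 1010 XOR 1011 = 0001
  pos 5: 1111 XOR 1011 = 0100
  pos 6: 1001 XOR 1011 = 0010
Remainder = 100 (nonzero — an error is detected).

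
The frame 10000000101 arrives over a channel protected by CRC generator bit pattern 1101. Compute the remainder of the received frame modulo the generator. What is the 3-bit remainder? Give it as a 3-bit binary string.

000

Modulo-2 division of 10000000101 by 1101:
  pos 0: 1000 XOR 1101 = 0101
  pos 1: 1010 XOR 1101 = 0111
  pos 2: 1110 XOR 1101 = 0011
  pos 4: 1100 XOR 1101 = 0001
  pos 7: 1101 XOR 1101 = 0000
Remainder = 000 (zero — the frame passes the CRC check).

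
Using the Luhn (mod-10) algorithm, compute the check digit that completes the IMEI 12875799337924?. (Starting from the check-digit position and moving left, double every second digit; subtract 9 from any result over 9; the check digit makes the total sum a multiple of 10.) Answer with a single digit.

9

Partial digits right→left: 4 2 9 7 3 3 9 9 7 5 7 8 2 1
Double every second digit counting from the check-digit position (so the 1st, 3rd, 5th, ... of the partial from the right).
  doubled (with −9 where >9): 8 9 6 9 5 5 4 → sum 46
  kept as-is: 2 7 3 9 5 8 1 → sum 35
Total = 46 + 35 = 81.
Check digit = (10 − (81 mod 10)) mod 10 = 9.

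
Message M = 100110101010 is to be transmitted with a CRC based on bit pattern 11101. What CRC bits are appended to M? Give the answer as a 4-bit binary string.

1010

Append 4 zeros: 1001101010100000. Divide by 11101 (XOR where the leading bit is 1):
  pos 0: 10011 XOR 11101 = 01110
  pos 1: 11100 XOR 11101 = 00001
  pos 5: 11010 XOR 11101 = 00111
  pos 7: 11110 XOR 11101 = 00011
  pos 10: 11000 XOR 11101 = 00101
Remainder (last 4 bits) = 1010. This is the CRC / FCS.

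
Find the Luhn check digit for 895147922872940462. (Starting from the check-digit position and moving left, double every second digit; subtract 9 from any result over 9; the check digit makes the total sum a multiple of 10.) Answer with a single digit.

Partial digits right→left: 2 6 4 0 4 9 2 7 8 2 2 9 7 4 1 5 9 8
Double every second digit counting from the check-digit position (so the 1st, 3rd, 5th, ... of the partial from the right).
  doubled (with −9 where >9): 4 8 8 4 7 4 5 2 9 → sum 51
  kept as-is: 6 0 9 7 2 9 4 5 8 → sum 50
Total = 51 + 50 = 101.
Check digit = (10 − (101 mod 10)) mod 10 = 9.

9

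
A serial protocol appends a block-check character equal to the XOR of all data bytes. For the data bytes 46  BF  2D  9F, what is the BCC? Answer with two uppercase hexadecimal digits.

4B

XOR the bytes together:
  start with 0x46
  0x46 ⊕ 0xBF = 0xF9
  0xF9 ⊕ 0x2D = 0xD4
  0xD4 ⊕ 0x9F = 0x4B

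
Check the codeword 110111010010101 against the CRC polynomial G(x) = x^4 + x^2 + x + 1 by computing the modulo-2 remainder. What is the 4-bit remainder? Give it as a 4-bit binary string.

Modulo-2 division of 110111010010101 by 10111:
  pos 0: 11011 XOR 10111 = 01100
  pos 1: 11001 XOR 10111 = 01110
  pos 2: 11100 XOR 10111 = 01011
  pos 3: 10111 XOR 10111 = 00000
  pos 10: 10101 XOR 10111 = 00010
Remainder = 0010 (nonzero — an error is detected).

0010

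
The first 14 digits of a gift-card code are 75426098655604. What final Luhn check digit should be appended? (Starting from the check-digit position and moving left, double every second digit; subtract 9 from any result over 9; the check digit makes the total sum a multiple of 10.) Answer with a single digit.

Partial digits right→left: 4 0 6 5 5 6 8 9 0 6 2 4 5 7
Double every second digit counting from the check-digit position (so the 1st, 3rd, 5th, ... of the partial from the right).
  doubled (with −9 where >9): 8 3 1 7 0 4 1 → sum 24
  kept as-is: 0 5 6 9 6 4 7 → sum 37
Total = 24 + 37 = 61.
Check digit = (10 − (61 mod 10)) mod 10 = 9.

9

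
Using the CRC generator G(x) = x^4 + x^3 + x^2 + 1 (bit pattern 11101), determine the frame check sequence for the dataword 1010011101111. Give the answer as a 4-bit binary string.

0001

Append 4 zeros: 10100111011110000. Divide by 11101 (XOR where the leading bit is 1):
  pos 0: 10100 XOR 11101 = 01001
  pos 1: 10011 XOR 11101 = 01110
  pos 2: 11101 XOR 11101 = 00000
  pos 7: 10111 XOR 11101 = 01010
  pos 8: 10101 XOR 11101 = 01000
  pos 9: 10000 XOR 11101 = 01101
  pos 10: 11010 XOR 11101 = 00111
  pos 12: 11100 XOR 11101 = 00001
Remainder (last 4 bits) = 0001. This is the CRC / FCS.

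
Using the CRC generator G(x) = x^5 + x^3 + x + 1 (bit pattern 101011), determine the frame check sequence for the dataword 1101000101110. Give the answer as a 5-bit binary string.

11111

Append 5 zeros: 110100010111000000. Divide by 101011 (XOR where the leading bit is 1):
  pos 0: 110100 XOR 101011 = 011111
  pos 1: 111110 XOR 101011 = 010101
  pos 2: 101011 XOR 101011 = 000000
  pos 9: 111000 XOR 101011 = 010011
  pos 10: 100110 XOR 101011 = 001101
  pos 12: 110100 XOR 101011 = 011111
Remainder (last 5 bits) = 11111. This is the CRC / FCS.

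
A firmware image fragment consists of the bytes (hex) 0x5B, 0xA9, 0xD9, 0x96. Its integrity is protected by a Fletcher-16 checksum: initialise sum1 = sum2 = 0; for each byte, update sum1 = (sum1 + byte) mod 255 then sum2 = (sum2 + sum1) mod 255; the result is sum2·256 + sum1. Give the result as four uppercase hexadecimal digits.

Running sums (mod 255):
  after byte 0 (0x5B): sum1=91, sum2=91
  after byte 1 (0xA9): sum1=5, sum2=96
  after byte 2 (0xD9): sum1=222, sum2=63
  after byte 3 (0x96): sum1=117, sum2=180
Checksum = sum2·256 + sum1 = 180·256 + 117 = 46197 = 0xB475.

B475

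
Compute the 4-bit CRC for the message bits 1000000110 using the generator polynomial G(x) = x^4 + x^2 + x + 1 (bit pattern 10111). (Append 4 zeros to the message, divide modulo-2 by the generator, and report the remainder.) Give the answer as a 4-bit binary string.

1110

Append 4 zeros: 10000001100000. Divide by 10111 (XOR where the leading bit is 1):
  pos 0: 10000 XOR 10111 = 00111
  pos 2: 11100 XOR 10111 = 01011
  pos 3: 10111 XOR 10111 = 00000
  pos 8: 10000 XOR 10111 = 00111
Remainder (last 4 bits) = 1110. This is the CRC / FCS.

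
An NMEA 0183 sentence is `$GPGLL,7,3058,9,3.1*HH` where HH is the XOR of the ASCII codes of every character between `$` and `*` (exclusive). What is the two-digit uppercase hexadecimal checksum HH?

XOR the ASCII codes of the payload characters:
  'G' = 0x47 → acc = 0x47
  'P' = 0x50 → acc = 0x17
  'G' = 0x47 → acc = 0x50
  'L' = 0x4C → acc = 0x1C
  'L' = 0x4C → acc = 0x50
  ',' = 0x2C → acc = 0x7C
  '7' = 0x37 → acc = 0x4B
  ',' = 0x2C → acc = 0x67
  '3' = 0x33 → acc = 0x54
  '0' = 0x30 → acc = 0x64
  '5' = 0x35 → acc = 0x51
  '8' = 0x38 → acc = 0x69
  ',' = 0x2C → acc = 0x45
  '9' = 0x39 → acc = 0x7C
  ',' = 0x2C → acc = 0x50
  '3' = 0x33 → acc = 0x63
  '.' = 0x2E → acc = 0x4D
  '1' = 0x31 → acc = 0x7C
Checksum = 0x7C.

7C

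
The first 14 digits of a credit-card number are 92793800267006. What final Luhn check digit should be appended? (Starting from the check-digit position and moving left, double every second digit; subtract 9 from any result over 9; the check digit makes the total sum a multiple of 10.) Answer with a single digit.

6

Partial digits right→left: 6 0 0 7 6 2 0 0 8 3 9 7 2 9
Double every second digit counting from the check-digit position (so the 1st, 3rd, 5th, ... of the partial from the right).
  doubled (with −9 where >9): 3 0 3 0 7 9 4 → sum 26
  kept as-is: 0 7 2 0 3 7 9 → sum 28
Total = 26 + 28 = 54.
Check digit = (10 − (54 mod 10)) mod 10 = 6.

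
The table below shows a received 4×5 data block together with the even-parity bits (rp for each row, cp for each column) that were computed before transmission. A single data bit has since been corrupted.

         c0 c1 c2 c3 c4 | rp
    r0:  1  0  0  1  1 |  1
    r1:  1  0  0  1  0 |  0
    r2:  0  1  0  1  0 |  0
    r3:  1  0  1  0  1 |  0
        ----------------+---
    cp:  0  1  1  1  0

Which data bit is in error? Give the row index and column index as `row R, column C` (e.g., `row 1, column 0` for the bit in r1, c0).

Recompute each row's even parity and compare to rp:
  r0: data parity 1, sent rp 1 → ok
  r1: data parity 0, sent rp 0 → ok
  r2: data parity 0, sent rp 0 → ok
  r3: data parity 1, sent rp 0 → mismatch
Recompute each column's even parity and compare to cp:
  c0: data parity 1, sent cp 0 → mismatch
  c1: data parity 1, sent cp 1 → ok
  c2: data parity 1, sent cp 1 → ok
  c3: data parity 1, sent cp 1 → ok
  c4: data parity 0, sent cp 0 → ok
Exactly one row (r3) and one column (c0) fail → the flipped bit is at their intersection.

row 3, column 0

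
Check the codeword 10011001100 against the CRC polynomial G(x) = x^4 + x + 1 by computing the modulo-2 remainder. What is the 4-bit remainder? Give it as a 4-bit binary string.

1100

Modulo-2 division of 10011001100 by 10011:
  pos 0: 10011 XOR 10011 = 00000
Remainder = 1100 (nonzero — an error is detected).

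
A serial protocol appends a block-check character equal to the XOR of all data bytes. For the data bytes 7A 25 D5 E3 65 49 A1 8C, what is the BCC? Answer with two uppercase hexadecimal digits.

68

XOR the bytes together:
  start with 0x7A
  0x7A ⊕ 0x25 = 0x5F
  0x5F ⊕ 0xD5 = 0x8A
  0x8A ⊕ 0xE3 = 0x69
  0x69 ⊕ 0x65 = 0x0C
  0x0C ⊕ 0x49 = 0x45
  0x45 ⊕ 0xA1 = 0xE4
  0xE4 ⊕ 0x8C = 0x68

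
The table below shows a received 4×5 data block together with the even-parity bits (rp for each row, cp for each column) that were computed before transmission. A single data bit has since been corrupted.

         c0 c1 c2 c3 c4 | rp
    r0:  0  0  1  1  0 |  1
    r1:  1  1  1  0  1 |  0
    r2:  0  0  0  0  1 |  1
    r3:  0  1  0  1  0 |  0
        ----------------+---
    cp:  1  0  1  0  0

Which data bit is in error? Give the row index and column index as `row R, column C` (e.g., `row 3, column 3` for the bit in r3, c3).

Recompute each row's even parity and compare to rp:
  r0: data parity 0, sent rp 1 → mismatch
  r1: data parity 0, sent rp 0 → ok
  r2: data parity 1, sent rp 1 → ok
  r3: data parity 0, sent rp 0 → ok
Recompute each column's even parity and compare to cp:
  c0: data parity 1, sent cp 1 → ok
  c1: data parity 0, sent cp 0 → ok
  c2: data parity 0, sent cp 1 → mismatch
  c3: data parity 0, sent cp 0 → ok
  c4: data parity 0, sent cp 0 → ok
Exactly one row (r0) and one column (c2) fail → the flipped bit is at their intersection.

row 0, column 2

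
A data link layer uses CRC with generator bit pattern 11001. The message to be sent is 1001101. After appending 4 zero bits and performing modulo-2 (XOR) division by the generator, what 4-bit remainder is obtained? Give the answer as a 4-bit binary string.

Append 4 zeros: 10011010000. Divide by 11001 (XOR where the leading bit is 1):
  pos 0: 10011 XOR 11001 = 01010
  pos 1: 10100 XOR 11001 = 01101
  pos 2: 11011 XOR 11001 = 00010
  pos 5: 10000 XOR 11001 = 01001
  pos 6: 10010 XOR 11001 = 01011
Remainder (last 4 bits) = 1011. This is the CRC / FCS.

1011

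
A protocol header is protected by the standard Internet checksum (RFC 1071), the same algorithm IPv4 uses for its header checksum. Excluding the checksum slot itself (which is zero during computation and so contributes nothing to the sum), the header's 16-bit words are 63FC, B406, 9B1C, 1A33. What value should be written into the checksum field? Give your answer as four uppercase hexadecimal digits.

One's-complement addition (fold any carry out of bit 15 back into bit 0):
  0x63FC + 0xB406 = 0x11802 → wrap carry → 0x1803
  0x1803 + 0x9B1C = 0x0B31F
  0xB31F + 0x1A33 = 0x0CD52
One's-complement sum = 0xCD52.
Checksum = ~0xCD52 & 0xFFFF = 0x32AD.

32AD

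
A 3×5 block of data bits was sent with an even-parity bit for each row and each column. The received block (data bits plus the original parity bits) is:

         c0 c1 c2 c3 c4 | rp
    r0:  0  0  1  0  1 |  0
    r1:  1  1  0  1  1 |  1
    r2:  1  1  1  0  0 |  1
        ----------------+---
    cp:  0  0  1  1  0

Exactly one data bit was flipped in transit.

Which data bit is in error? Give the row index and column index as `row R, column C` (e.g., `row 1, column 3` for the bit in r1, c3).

Recompute each row's even parity and compare to rp:
  r0: data parity 0, sent rp 0 → ok
  r1: data parity 0, sent rp 1 → mismatch
  r2: data parity 1, sent rp 1 → ok
Recompute each column's even parity and compare to cp:
  c0: data parity 0, sent cp 0 → ok
  c1: data parity 0, sent cp 0 → ok
  c2: data parity 0, sent cp 1 → mismatch
  c3: data parity 1, sent cp 1 → ok
  c4: data parity 0, sent cp 0 → ok
Exactly one row (r1) and one column (c2) fail → the flipped bit is at their intersection.

row 1, column 2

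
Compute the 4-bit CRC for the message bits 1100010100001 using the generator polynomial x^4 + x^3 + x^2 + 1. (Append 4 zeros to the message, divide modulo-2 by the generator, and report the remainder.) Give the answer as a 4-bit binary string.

Append 4 zeros: 11000101000010000. Divide by 11101 (XOR where the leading bit is 1):
  pos 0: 11000 XOR 11101 = 00101
  pos 2: 10110 XOR 11101 = 01011
  pos 3: 10111 XOR 11101 = 01010
  pos 4: 10100 XOR 11101 = 01001
  pos 5: 10010 XOR 11101 = 01111
  pos 6: 11110 XOR 11101 = 00011
  pos 9: 11010 XOR 11101 = 00111
  pos 11: 11100 XOR 11101 = 00001
Remainder (last 4 bits) = 0010. This is the CRC / FCS.

0010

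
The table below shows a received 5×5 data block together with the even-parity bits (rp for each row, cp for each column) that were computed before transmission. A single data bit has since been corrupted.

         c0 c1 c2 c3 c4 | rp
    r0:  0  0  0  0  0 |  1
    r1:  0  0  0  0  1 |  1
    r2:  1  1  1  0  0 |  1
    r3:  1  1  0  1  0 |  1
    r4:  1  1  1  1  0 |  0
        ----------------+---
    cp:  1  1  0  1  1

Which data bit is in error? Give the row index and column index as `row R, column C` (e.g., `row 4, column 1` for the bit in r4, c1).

Recompute each row's even parity and compare to rp:
  r0: data parity 0, sent rp 1 → mismatch
  r1: data parity 1, sent rp 1 → ok
  r2: data parity 1, sent rp 1 → ok
  r3: data parity 1, sent rp 1 → ok
  r4: data parity 0, sent rp 0 → ok
Recompute each column's even parity and compare to cp:
  c0: data parity 1, sent cp 1 → ok
  c1: data parity 1, sent cp 1 → ok
  c2: data parity 0, sent cp 0 → ok
  c3: data parity 0, sent cp 1 → mismatch
  c4: data parity 1, sent cp 1 → ok
Exactly one row (r0) and one column (c3) fail → the flipped bit is at their intersection.

row 0, column 3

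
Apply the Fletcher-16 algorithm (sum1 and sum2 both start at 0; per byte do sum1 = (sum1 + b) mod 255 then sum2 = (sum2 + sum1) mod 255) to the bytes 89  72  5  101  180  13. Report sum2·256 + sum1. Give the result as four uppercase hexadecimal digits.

3CCD

Running sums (mod 255):
  after byte 0 (89): sum1=89, sum2=89
  after byte 1 (72): sum1=161, sum2=250
  after byte 2 (5): sum1=166, sum2=161
  after byte 3 (101): sum1=12, sum2=173
  after byte 4 (180): sum1=192, sum2=110
  after byte 5 (13): sum1=205, sum2=60
Checksum = sum2·256 + sum1 = 60·256 + 205 = 15565 = 0x3CCD.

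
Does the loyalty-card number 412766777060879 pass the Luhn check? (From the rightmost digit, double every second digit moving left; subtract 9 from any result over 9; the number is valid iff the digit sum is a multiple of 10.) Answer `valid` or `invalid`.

invalid

From the right, keep odd positions and double even positions (subtract 9 from any doubled value over 9):
  doubled (positions 2,4,...): 5 0 0 5 3 5 2 → sum 20
  kept (positions 1,3,...): 9 8 6 7 7 6 2 4 → sum 49
Total = 69.
69 mod 10 = 9, so the number is invalid.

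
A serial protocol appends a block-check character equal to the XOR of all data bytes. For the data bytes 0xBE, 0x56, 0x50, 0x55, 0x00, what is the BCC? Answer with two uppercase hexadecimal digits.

XOR the bytes together:
  start with 0xBE
  0xBE ⊕ 0x56 = 0xE8
  0xE8 ⊕ 0x50 = 0xB8
  0xB8 ⊕ 0x55 = 0xED
  0xED ⊕ 0x00 = 0xED

ED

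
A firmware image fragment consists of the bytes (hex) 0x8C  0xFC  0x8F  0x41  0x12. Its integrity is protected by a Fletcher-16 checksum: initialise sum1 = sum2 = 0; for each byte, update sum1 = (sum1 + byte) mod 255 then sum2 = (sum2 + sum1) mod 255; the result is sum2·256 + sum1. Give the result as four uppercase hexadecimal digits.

F56C

Running sums (mod 255):
  after byte 0 (0x8C): sum1=140, sum2=140
  after byte 1 (0xFC): sum1=137, sum2=22
  after byte 2 (0x8F): sum1=25, sum2=47
  after byte 3 (0x41): sum1=90, sum2=137
  after byte 4 (0x12): sum1=108, sum2=245
Checksum = sum2·256 + sum1 = 245·256 + 108 = 62828 = 0xF56C.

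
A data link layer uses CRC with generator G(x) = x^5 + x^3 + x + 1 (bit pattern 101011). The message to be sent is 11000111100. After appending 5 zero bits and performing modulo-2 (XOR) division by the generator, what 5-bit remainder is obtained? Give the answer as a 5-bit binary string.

10010

Append 5 zeros: 1100011110000000. Divide by 101011 (XOR where the leading bit is 1):
  pos 0: 110001 XOR 101011 = 011010
  pos 1: 110101 XOR 101011 = 011110
  pos 2: 111101 XOR 101011 = 010110
  pos 3: 101101 XOR 101011 = 000110
  pos 6: 110000 XOR 101011 = 011011
  pos 7: 110110 XOR 101011 = 011101
  pos 8: 111010 XOR 101011 = 010001
  pos 9: 100010 XOR 101011 = 001001
Remainder (last 5 bits) = 10010. This is the CRC / FCS.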